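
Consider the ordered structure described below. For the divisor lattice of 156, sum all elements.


sigma(n) = sum of divisors.
Divisors of 156: [1, 2, 3, 4, 6, 12, 13, 26, 39, 52, 78, 156]
Sum = 392


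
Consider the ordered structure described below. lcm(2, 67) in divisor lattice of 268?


Join=lcm.
gcd(2,67)=1
lcm=134


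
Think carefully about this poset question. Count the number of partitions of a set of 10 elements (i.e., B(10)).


B(n) = number of set partitions of an n-element set.
B(n) satisfies the recurrence: B(n+1) = sum_k C(n,k)*B(k).
B(10) = 115975


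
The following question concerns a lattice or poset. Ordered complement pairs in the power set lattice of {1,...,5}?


Complement pair (a,b): a meet b = bottom, a join b = top.
Here: A intersect B = {} and A union B = {1,...,5}.
Pairs found: ({},{1,2,3,4,5}), ({1},{2,3,4,5}), ({2},{1,3,4,5}), ({3},{1,2,4,5}), ... (28 more)
Total ordered pairs: 32


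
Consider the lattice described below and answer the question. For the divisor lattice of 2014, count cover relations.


A cover relation a -< b holds when a < b with no c strictly between.
Cover relations:
  1 -< 2
  1 -< 19
  1 -< 53
  2 -< 38
  2 -< 106
  19 -< 38
  19 -< 1007
  38 -< 2014
  ...4 more
Total: 12


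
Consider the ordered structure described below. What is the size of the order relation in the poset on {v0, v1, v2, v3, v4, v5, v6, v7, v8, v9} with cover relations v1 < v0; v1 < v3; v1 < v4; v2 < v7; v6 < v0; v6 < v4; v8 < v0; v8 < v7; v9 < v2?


The order relation is {(a,b) : a <= b}, reflexive so it includes (a,a).
Examples: (v0,v0), (v1,v0), (v1,v1), (v1,v3), (v1,v4), ...
Total ordered pairs: 20


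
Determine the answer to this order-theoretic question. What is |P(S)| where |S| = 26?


Power set = 2^n.
2^26 = 67108864


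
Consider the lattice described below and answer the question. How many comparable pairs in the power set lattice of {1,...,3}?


A comparable pair {a,b} has a < b or b < a in the order.
Count unordered pairs where one element is strictly below the other.
Examples: {{},{1}}, {{},{2}}, {{},{3}}, {{},{1,2}}, ...
Total comparable pairs: 19


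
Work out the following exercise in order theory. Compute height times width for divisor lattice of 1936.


Height = length of longest chain minus 1; width = size of largest antichain.
A maximum chain: 1 | 11 | 121 | 242 | 484 | 968 | 1936  (height 6).
A maximum antichain: {4, 22, 121}  (width 3).
Product = 6 * 3 = 18


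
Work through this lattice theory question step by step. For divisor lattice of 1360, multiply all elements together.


Divisors of 1360: [1, 2, 4, 5, 8, 10, 16, 17, 20, 34, 40, 68, 80, 85, 136, 170, 272, 340, 680, 1360]
Product = n^(d(n)/2) = 1360^(20/2)
Product = 21646569678409836789760000000000


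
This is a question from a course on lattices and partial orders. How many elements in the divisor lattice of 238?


Divisors of 238: [1, 2, 7, 14, 17, 34, 119, 238]
Count: 8


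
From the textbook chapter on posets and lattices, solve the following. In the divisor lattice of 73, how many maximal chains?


A maximal chain goes from the minimum element to a maximal element via cover relations.
Counting all min-to-max paths in the cover graph.
Total maximal chains: 1


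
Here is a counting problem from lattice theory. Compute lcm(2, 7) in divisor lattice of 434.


In a divisor lattice, join = lcm (least common multiple).
gcd(2,7) = 1
lcm(2,7) = 2*7/gcd = 14/1 = 14


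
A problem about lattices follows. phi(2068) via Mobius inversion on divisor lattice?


phi(n) = n * prod_{p|n} (1 - 1/p).
Prime divisors of 2068: [2, 11, 47]
phi(2068) = 2068 * (1 - 1/2) * (1 - 1/11) * (1 - 1/47)
phi(2068) = 920


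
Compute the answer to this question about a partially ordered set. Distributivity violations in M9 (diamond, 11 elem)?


Distributive law: a ^ (b v c) = (a ^ b) v (a ^ c).
Check all 11^3 = 1331 ordered triples (a,b,c).
  e.g. a=a1, b=a2, c=a3: lhs=a1 != rhs=0
  e.g. a=a1, b=a2, c=a4: lhs=a1 != rhs=0
Total violating triples: 504


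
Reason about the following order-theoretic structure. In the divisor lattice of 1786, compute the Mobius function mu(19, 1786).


In a divisor lattice, mu(a,b) = mu(b/a) where mu is the classical Mobius function.
b/a = 1786/19 = 94
Prime factorization of 94: primes [2, 47]
94 is squarefree with 2 prime factor(s), so mu(94) = (-1)^2 = 1


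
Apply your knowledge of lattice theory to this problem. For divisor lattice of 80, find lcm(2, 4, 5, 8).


In a divisor lattice, join = lcm (least common multiple).
Compute lcm iteratively: start with first element, then lcm(current, next).
Elements: [2, 4, 5, 8]
lcm(2,4) = 4
lcm(4,5) = 20
lcm(20,8) = 40
Final lcm = 40


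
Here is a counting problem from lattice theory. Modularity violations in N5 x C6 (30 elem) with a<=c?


Modular law: if a <= c then a v (b ^ c) = (a v b) ^ c.
Check all triples (a,b,c) with a <= c among 30 elements.
  e.g. a=(a,0), b=(c,0), c=(b,0): lhs=(a,0) != rhs=(b,0)
  e.g. a=(a,0), b=(c,1), c=(b,0): lhs=(a,0) != rhs=(b,0)
Total violating triples: 126


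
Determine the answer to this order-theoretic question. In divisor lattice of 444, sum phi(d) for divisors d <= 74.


Divisors of 444 up to 74: [1, 2, 3, 4, 6, 12, 37, 74]
phi values: [1, 1, 2, 2, 2, 4, 36, 36]
Sum = 84


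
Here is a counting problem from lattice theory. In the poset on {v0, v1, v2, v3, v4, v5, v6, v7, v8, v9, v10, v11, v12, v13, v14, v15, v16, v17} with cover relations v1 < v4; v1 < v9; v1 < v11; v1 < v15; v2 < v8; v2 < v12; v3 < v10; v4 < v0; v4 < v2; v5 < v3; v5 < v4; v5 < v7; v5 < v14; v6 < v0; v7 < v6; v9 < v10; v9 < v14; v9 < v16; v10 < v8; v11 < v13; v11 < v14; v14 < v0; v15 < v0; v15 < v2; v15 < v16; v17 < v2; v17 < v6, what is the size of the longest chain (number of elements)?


A chain is a totally ordered subset; we count the number of elements in a maximum chain.
Compute, for each element x, the size of the longest chain ending at x:
  v1: 1
  v5: 1
  v17: 1
  v3: 2
  v7: 2
  v9: 2
  ...
A maximum chain: v5 < v7 < v6 < v0
Number of elements in the longest chain: 4


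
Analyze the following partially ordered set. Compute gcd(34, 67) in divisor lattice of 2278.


In a divisor lattice, meet = gcd (greatest common divisor).
By Euclidean algorithm or factoring: gcd(34,67) = 1


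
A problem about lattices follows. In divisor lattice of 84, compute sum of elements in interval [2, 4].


Interval [2,4] in divisors of 84: [2, 4]
Sum = 6


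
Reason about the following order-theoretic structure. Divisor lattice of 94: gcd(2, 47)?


Meet=gcd.
gcd(2,47)=1


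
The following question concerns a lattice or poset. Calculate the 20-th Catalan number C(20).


C(n) = C(2n, n) / (n+1).
C(40, 20) = 137846528820
C(20) = 137846528820 / 21 = 6564120420


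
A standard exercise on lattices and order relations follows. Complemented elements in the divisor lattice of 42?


An element a is complemented if some b has a meet b = bottom, a join b = top.
a is complemented iff gcd(a, n/a)=1, i.e. a is a unitary divisor of 42.
Complemented elements: 1, 2, 3, 6, 7, 14, ... (2 more)
Count: 8


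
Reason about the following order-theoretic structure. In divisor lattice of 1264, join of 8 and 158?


In a divisor lattice, join = lcm (least common multiple).
gcd(8,158) = 2
lcm(8,158) = 8*158/gcd = 1264/2 = 632


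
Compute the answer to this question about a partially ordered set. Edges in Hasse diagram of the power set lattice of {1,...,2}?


A cover relation a -< b holds when a < b with no c strictly between.
Cover relations:
  {} -< {1}
  {} -< {2}
  {1} -< {1,2}
  {2} -< {1,2}
Total: 4


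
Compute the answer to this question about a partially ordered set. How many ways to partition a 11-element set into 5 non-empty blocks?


S(n,k) = k*S(n-1,k) + S(n-1,k-1).
S(10,5) = 42525, S(10,4) = 34105
S(11,5) = 5*42525 + 34105 = 212625 + 34105
S(11,5) = 246730


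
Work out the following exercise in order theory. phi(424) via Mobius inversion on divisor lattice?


phi(n) = n * prod_{p|n} (1 - 1/p).
Prime divisors of 424: [2, 53]
phi(424) = 424 * (1 - 1/2) * (1 - 1/53)
phi(424) = 208


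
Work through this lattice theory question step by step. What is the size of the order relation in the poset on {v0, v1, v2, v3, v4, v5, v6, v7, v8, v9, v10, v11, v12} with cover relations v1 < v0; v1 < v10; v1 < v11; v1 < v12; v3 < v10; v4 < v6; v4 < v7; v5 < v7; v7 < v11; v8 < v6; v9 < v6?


The order relation is {(a,b) : a <= b}, reflexive so it includes (a,a).
Examples: (v0,v0), (v1,v0), (v1,v1), (v1,v10), (v1,v11), ...
Total ordered pairs: 26


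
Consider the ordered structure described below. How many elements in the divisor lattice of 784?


Divisors of 784: [1, 2, 4, 7, 8, 14, 16, 28, 49, 56, 98, 112, 196, 392, 784]
Count: 15


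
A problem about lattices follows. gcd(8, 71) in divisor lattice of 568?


Meet=gcd.
gcd(8,71)=1


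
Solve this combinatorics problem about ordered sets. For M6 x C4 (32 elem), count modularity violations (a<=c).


Modular law: if a <= c then a v (b ^ c) = (a v b) ^ c.
Check all triples (a,b,c) with a <= c among 32 elements.
This lattice is modular (diamonds M_m and their chain-products are modular).
Total violating triples: 0


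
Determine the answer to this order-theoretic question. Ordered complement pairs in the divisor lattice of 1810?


Complement pair (a,b): a meet b = bottom, a join b = top.
Here: gcd(a,b)=1 and lcm(a,b)=1810, i.e. a*b=1810 with a,b coprime.
Pairs found: (1,1810), (2,905), (5,362), (10,181), ... (4 more)
Total ordered pairs: 8


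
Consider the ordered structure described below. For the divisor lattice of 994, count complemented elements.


An element a is complemented if some b has a meet b = bottom, a join b = top.
a is complemented iff gcd(a, n/a)=1, i.e. a is a unitary divisor of 994.
Complemented elements: 1, 2, 7, 14, 71, 142, ... (2 more)
Count: 8


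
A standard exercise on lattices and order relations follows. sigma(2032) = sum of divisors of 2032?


sigma(n) = sum of divisors.
Divisors of 2032: [1, 2, 4, 8, 16, 127, 254, 508, 1016, 2032]
Sum = 3968


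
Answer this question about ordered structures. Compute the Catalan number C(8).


C(n) = C(2n, n) / (n+1).
C(16, 8) = 12870
C(8) = 12870 / 9 = 1430


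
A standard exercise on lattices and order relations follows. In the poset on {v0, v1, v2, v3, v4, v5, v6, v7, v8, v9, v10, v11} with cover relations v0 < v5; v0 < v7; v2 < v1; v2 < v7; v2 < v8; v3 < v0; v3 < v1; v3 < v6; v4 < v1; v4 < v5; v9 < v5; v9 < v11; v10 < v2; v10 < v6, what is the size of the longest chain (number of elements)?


A chain is a totally ordered subset; we count the number of elements in a maximum chain.
Compute, for each element x, the size of the longest chain ending at x:
  v3: 1
  v4: 1
  v9: 1
  v10: 1
  v0: 2
  v2: 2
  ...
A maximum chain: v10 < v2 < v1
Number of elements in the longest chain: 3


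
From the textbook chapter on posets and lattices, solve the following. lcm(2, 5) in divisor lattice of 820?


Join=lcm.
gcd(2,5)=1
lcm=10


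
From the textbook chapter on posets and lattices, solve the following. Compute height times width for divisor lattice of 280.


Height = length of longest chain minus 1; width = size of largest antichain.
A maximum chain: 1 | 7 | 35 | 70 | 140 | 280  (height 5).
A maximum antichain: {4, 10, 14, 35}  (width 4).
Product = 5 * 4 = 20


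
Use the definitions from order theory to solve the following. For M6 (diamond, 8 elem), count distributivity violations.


Distributive law: a ^ (b v c) = (a ^ b) v (a ^ c).
Check all 8^3 = 512 ordered triples (a,b,c).
  e.g. a=a1, b=a2, c=a3: lhs=a1 != rhs=0
  e.g. a=a1, b=a2, c=a4: lhs=a1 != rhs=0
Total violating triples: 120


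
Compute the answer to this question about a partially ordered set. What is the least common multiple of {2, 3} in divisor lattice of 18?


In a divisor lattice, join = lcm (least common multiple).
Compute lcm iteratively: start with first element, then lcm(current, next).
Elements: [2, 3]
lcm(2,3) = 6
Final lcm = 6


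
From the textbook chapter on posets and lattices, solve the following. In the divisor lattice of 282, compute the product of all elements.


Divisors of 282: [1, 2, 3, 6, 47, 94, 141, 282]
Product = n^(d(n)/2) = 282^(8/2)
Product = 6324066576


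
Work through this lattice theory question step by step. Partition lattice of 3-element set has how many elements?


B(n) = number of set partitions of an n-element set.
B(n) satisfies the recurrence: B(n+1) = sum_k C(n,k)*B(k).
B(3) = 5


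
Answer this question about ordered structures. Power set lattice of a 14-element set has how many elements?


Power set = 2^n.
2^14 = 16384


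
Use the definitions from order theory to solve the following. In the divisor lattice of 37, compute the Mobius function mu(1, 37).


In a divisor lattice, mu(a,b) = mu(b/a) where mu is the classical Mobius function.
b/a = 37/1 = 37
Prime factorization of 37: primes [37]
37 is squarefree with 1 prime factor(s), so mu(37) = (-1)^1 = -1


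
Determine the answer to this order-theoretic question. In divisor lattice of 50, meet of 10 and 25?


In a divisor lattice, meet = gcd (greatest common divisor).
By Euclidean algorithm or factoring: gcd(10,25) = 5


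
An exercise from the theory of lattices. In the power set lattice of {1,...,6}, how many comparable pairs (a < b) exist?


A comparable pair {a,b} has a < b or b < a in the order.
Count unordered pairs where one element is strictly below the other.
Examples: {{},{1}}, {{},{2}}, {{},{3}}, {{},{4}}, ...
Total comparable pairs: 665


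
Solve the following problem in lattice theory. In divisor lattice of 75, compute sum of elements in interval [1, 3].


Interval [1,3] in divisors of 75: [1, 3]
Sum = 4


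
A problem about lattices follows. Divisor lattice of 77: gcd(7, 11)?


Meet=gcd.
gcd(7,11)=1


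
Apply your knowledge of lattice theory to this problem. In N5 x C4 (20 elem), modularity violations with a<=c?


Modular law: if a <= c then a v (b ^ c) = (a v b) ^ c.
Check all triples (a,b,c) with a <= c among 20 elements.
  e.g. a=(a,0), b=(c,0), c=(b,0): lhs=(a,0) != rhs=(b,0)
  e.g. a=(a,0), b=(c,1), c=(b,0): lhs=(a,0) != rhs=(b,0)
Total violating triples: 40


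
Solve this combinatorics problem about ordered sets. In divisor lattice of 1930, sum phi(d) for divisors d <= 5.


Divisors of 1930 up to 5: [1, 2, 5]
phi values: [1, 1, 4]
Sum = 6


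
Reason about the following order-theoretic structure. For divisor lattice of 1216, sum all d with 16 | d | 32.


Interval [16,32] in divisors of 1216: [16, 32]
Sum = 48


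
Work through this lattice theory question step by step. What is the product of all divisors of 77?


Divisors of 77: [1, 7, 11, 77]
Product = n^(d(n)/2) = 77^(4/2)
Product = 5929


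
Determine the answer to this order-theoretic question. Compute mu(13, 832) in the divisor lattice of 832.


In a divisor lattice, mu(a,b) = mu(b/a) where mu is the classical Mobius function.
b/a = 832/13 = 64
Prime factorization of 64: primes [2]
64 is not squarefree, so mu(64) = 0


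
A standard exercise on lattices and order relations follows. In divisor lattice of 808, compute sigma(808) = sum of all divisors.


sigma(n) = sum of divisors.
Divisors of 808: [1, 2, 4, 8, 101, 202, 404, 808]
Sum = 1530


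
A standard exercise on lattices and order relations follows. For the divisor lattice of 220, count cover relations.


A cover relation a -< b holds when a < b with no c strictly between.
Cover relations:
  1 -< 2
  1 -< 5
  1 -< 11
  2 -< 4
  2 -< 10
  2 -< 22
  4 -< 20
  4 -< 44
  ...12 more
Total: 20


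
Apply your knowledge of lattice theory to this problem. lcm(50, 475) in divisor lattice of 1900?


Join=lcm.
gcd(50,475)=25
lcm=950


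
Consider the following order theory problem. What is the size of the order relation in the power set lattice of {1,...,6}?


The order relation is {(a,b) : a <= b}, reflexive so it includes (a,a).
Examples: ({},{}), ({},{1,2}), ({},{1,2,3}), ({},{1,2,3,4}), ({},{1,2,3,4,5}), ...
Total ordered pairs: 729


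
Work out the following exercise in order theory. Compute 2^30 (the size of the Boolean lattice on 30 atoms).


Power set = 2^n.
2^30 = 1073741824


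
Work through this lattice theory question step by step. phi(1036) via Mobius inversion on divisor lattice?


phi(n) = n * prod_{p|n} (1 - 1/p).
Prime divisors of 1036: [2, 7, 37]
phi(1036) = 1036 * (1 - 1/2) * (1 - 1/7) * (1 - 1/37)
phi(1036) = 432


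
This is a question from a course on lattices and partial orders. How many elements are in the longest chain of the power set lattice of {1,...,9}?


A chain is a totally ordered subset; we count the number of elements in a maximum chain.
Compute, for each element x, the size of the longest chain ending at x:
  {}: 1
  {1}: 2
  {2}: 2
  {3}: 2
  {4}: 2
  {5}: 2
  ...
A maximum chain: {} < {1} < {1,2} < {1,2,3} < {1,2,3,4} < {1,2,3,4,5} < {1,2,3,4,5,6} < {1,2,3,4,5,6,7} < {1,2,3,4,5,6,7,8} < {1,2,3,4,5,6,7,8,9}
Number of elements in the longest chain: 10


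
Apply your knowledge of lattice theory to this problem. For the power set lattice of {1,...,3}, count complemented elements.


An element a is complemented if some b has a meet b = bottom, a join b = top.
every subset A has complement S\A, so all elements are complemented.
Complemented elements: {}, {1}, {2}, {3}, {1,2}, {1,3}, ... (2 more)
Count: 8


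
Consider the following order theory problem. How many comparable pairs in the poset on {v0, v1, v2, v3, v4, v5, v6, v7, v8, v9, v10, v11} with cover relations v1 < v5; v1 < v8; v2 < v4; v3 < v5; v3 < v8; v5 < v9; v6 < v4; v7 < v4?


A comparable pair {a,b} has a < b or b < a in the order.
Count unordered pairs where one element is strictly below the other.
Examples: {v1,v5}, {v1,v8}, {v1,v9}, {v2,v4}, ...
Total comparable pairs: 10


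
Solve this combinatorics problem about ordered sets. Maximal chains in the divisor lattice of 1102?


A maximal chain goes from the minimum element to a maximal element via cover relations.
Counting all min-to-max paths in the cover graph.
Total maximal chains: 6


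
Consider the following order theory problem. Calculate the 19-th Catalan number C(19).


C(n) = C(2n, n) / (n+1).
C(38, 19) = 35345263800
C(19) = 35345263800 / 20 = 1767263190


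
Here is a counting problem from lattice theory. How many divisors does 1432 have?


Divisors of 1432: [1, 2, 4, 8, 179, 358, 716, 1432]
Count: 8


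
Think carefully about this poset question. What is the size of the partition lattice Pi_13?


B(n) = number of set partitions of an n-element set.
B(n) satisfies the recurrence: B(n+1) = sum_k C(n,k)*B(k).
B(13) = 27644437


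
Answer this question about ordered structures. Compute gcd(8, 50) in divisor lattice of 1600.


In a divisor lattice, meet = gcd (greatest common divisor).
By Euclidean algorithm or factoring: gcd(8,50) = 2


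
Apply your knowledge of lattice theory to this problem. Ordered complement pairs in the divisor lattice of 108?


Complement pair (a,b): a meet b = bottom, a join b = top.
Here: gcd(a,b)=1 and lcm(a,b)=108, i.e. a*b=108 with a,b coprime.
Pairs found: (1,108), (4,27), (27,4), (108,1)
Total ordered pairs: 4


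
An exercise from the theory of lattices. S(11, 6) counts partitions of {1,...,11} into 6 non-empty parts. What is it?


S(n,k) = k*S(n-1,k) + S(n-1,k-1).
S(10,6) = 22827, S(10,5) = 42525
S(11,6) = 6*22827 + 42525 = 136962 + 42525
S(11,6) = 179487


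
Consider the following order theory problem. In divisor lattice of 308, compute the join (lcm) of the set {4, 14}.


In a divisor lattice, join = lcm (least common multiple).
Compute lcm iteratively: start with first element, then lcm(current, next).
Elements: [4, 14]
lcm(4,14) = 28
Final lcm = 28


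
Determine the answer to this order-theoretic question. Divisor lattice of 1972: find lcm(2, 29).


In a divisor lattice, join = lcm (least common multiple).
gcd(2,29) = 1
lcm(2,29) = 2*29/gcd = 58/1 = 58


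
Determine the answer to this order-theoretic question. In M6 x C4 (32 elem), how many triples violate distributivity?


Distributive law: a ^ (b v c) = (a ^ b) v (a ^ c).
Check all 32^3 = 32768 ordered triples (a,b,c).
  e.g. a=(a1,0), b=(a2,0), c=(a3,0): lhs=(a1,0) != rhs=(0,0)
  e.g. a=(a1,0), b=(a2,0), c=(a3,1): lhs=(a1,0) != rhs=(0,0)
Total violating triples: 7680


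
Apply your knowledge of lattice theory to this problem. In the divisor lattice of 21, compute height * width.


Height = length of longest chain minus 1; width = size of largest antichain.
A maximum chain: 1 | 7 | 21  (height 2).
A maximum antichain: {3, 7}  (width 2).
Product = 2 * 2 = 4


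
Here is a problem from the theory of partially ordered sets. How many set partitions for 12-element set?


B(n) = number of set partitions of an n-element set.
B(n) satisfies the recurrence: B(n+1) = sum_k C(n,k)*B(k).
B(12) = 4213597


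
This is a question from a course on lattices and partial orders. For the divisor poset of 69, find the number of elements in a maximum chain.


A chain is a totally ordered subset; we count the number of elements in a maximum chain.
Compute, for each element x, the size of the longest chain ending at x:
  1: 1
  3: 2
  23: 2
  69: 3
A maximum chain: 1 < 3 < 69
Number of elements in the longest chain: 3


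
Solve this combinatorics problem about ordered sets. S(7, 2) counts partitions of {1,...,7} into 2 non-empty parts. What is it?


S(n,k) = k*S(n-1,k) + S(n-1,k-1).
S(6,2) = 31, S(6,1) = 1
S(7,2) = 2*31 + 1 = 62 + 1
S(7,2) = 63


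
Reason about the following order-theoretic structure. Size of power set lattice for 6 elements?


Power set = 2^n.
2^6 = 64


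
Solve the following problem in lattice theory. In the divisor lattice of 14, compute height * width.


Height = length of longest chain minus 1; width = size of largest antichain.
A maximum chain: 1 | 7 | 14  (height 2).
A maximum antichain: {2, 7}  (width 2).
Product = 2 * 2 = 4


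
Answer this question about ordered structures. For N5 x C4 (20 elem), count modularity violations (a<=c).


Modular law: if a <= c then a v (b ^ c) = (a v b) ^ c.
Check all triples (a,b,c) with a <= c among 20 elements.
  e.g. a=(a,0), b=(c,0), c=(b,0): lhs=(a,0) != rhs=(b,0)
  e.g. a=(a,0), b=(c,1), c=(b,0): lhs=(a,0) != rhs=(b,0)
Total violating triples: 40


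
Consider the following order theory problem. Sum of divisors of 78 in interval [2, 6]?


Interval [2,6] in divisors of 78: [2, 6]
Sum = 8


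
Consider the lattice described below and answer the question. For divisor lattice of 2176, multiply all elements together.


Divisors of 2176: [1, 2, 4, 8, 16, 17, 32, 34, 64, 68, 128, 136, 272, 544, 1088, 2176]
Product = n^(d(n)/2) = 2176^(16/2)
Product = 502656297790633035773771776


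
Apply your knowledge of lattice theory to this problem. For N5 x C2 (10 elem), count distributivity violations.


Distributive law: a ^ (b v c) = (a ^ b) v (a ^ c).
Check all 10^3 = 1000 ordered triples (a,b,c).
  e.g. a=(b,0), b=(a,0), c=(c,0): lhs=(b,0) != rhs=(a,0)
  e.g. a=(b,0), b=(a,0), c=(c,1): lhs=(b,0) != rhs=(a,0)
Total violating triples: 16


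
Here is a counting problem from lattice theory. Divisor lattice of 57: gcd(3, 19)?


Meet=gcd.
gcd(3,19)=1


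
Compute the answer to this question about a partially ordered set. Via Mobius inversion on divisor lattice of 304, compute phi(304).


phi(n) = n * prod_{p|n} (1 - 1/p).
Prime divisors of 304: [2, 19]
phi(304) = 304 * (1 - 1/2) * (1 - 1/19)
phi(304) = 144


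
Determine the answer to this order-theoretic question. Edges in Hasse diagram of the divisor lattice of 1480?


A cover relation a -< b holds when a < b with no c strictly between.
Cover relations:
  1 -< 2
  1 -< 5
  1 -< 37
  2 -< 4
  2 -< 10
  2 -< 74
  4 -< 8
  4 -< 20
  ...20 more
Total: 28


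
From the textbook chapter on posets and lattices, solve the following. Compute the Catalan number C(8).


C(n) = C(2n, n) / (n+1).
C(16, 8) = 12870
C(8) = 12870 / 9 = 1430


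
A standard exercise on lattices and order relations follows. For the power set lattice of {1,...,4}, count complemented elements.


An element a is complemented if some b has a meet b = bottom, a join b = top.
every subset A has complement S\A, so all elements are complemented.
Complemented elements: {}, {1}, {2}, {3}, {4}, {1,2}, ... (10 more)
Count: 16


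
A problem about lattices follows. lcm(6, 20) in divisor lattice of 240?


Join=lcm.
gcd(6,20)=2
lcm=60


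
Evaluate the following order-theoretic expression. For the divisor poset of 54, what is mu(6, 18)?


In a divisor lattice, mu(a,b) = mu(b/a) where mu is the classical Mobius function.
b/a = 18/6 = 3
Prime factorization of 3: primes [3]
3 is squarefree with 1 prime factor(s), so mu(3) = (-1)^1 = -1


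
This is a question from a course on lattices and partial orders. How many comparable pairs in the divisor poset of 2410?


A comparable pair {a,b} has a < b or b < a in the order.
Count unordered pairs where one element is strictly below the other.
Examples: {1,2}, {1,5}, {1,10}, {1,241}, ...
Total comparable pairs: 19


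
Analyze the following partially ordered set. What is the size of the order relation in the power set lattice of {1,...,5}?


The order relation is {(a,b) : a <= b}, reflexive so it includes (a,a).
Examples: ({},{}), ({},{1,2}), ({},{1,2,3}), ({},{1,2,3,4}), ({},{1,2,3,4,5}), ...
Total ordered pairs: 243


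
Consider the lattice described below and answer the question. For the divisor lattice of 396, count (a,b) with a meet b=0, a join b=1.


Complement pair (a,b): a meet b = bottom, a join b = top.
Here: gcd(a,b)=1 and lcm(a,b)=396, i.e. a*b=396 with a,b coprime.
Pairs found: (1,396), (4,99), (9,44), (11,36), ... (4 more)
Total ordered pairs: 8


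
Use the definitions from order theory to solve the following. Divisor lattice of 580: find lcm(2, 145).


In a divisor lattice, join = lcm (least common multiple).
gcd(2,145) = 1
lcm(2,145) = 2*145/gcd = 290/1 = 290


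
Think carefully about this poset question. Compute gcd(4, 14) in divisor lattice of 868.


In a divisor lattice, meet = gcd (greatest common divisor).
By Euclidean algorithm or factoring: gcd(4,14) = 2


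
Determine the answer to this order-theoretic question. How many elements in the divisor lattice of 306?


Divisors of 306: [1, 2, 3, 6, 9, 17, 18, 34, 51, 102, 153, 306]
Count: 12


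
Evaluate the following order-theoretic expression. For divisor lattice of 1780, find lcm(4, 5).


In a divisor lattice, join = lcm (least common multiple).
Compute lcm iteratively: start with first element, then lcm(current, next).
Elements: [4, 5]
lcm(4,5) = 20
Final lcm = 20


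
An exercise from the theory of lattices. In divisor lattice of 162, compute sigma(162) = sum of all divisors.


sigma(n) = sum of divisors.
Divisors of 162: [1, 2, 3, 6, 9, 18, 27, 54, 81, 162]
Sum = 363


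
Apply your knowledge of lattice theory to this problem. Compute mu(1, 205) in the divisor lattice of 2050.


In a divisor lattice, mu(a,b) = mu(b/a) where mu is the classical Mobius function.
b/a = 205/1 = 205
Prime factorization of 205: primes [5, 41]
205 is squarefree with 2 prime factor(s), so mu(205) = (-1)^2 = 1


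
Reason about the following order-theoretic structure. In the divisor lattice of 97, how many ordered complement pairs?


Complement pair (a,b): a meet b = bottom, a join b = top.
Here: gcd(a,b)=1 and lcm(a,b)=97, i.e. a*b=97 with a,b coprime.
Pairs found: (1,97), (97,1)
Total ordered pairs: 2


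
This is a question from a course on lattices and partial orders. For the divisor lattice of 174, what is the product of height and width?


Height = length of longest chain minus 1; width = size of largest antichain.
A maximum chain: 1 | 29 | 87 | 174  (height 3).
A maximum antichain: {2, 3, 29}  (width 3).
Product = 3 * 3 = 9


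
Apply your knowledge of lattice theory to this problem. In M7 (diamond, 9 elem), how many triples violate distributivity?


Distributive law: a ^ (b v c) = (a ^ b) v (a ^ c).
Check all 9^3 = 729 ordered triples (a,b,c).
  e.g. a=a1, b=a2, c=a3: lhs=a1 != rhs=0
  e.g. a=a1, b=a2, c=a4: lhs=a1 != rhs=0
Total violating triples: 210


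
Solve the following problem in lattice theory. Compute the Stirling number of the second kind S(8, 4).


S(n,k) = k*S(n-1,k) + S(n-1,k-1).
S(7,4) = 350, S(7,3) = 301
S(8,4) = 4*350 + 301 = 1400 + 301
S(8,4) = 1701


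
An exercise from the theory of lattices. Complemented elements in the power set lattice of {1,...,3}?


An element a is complemented if some b has a meet b = bottom, a join b = top.
every subset A has complement S\A, so all elements are complemented.
Complemented elements: {}, {1}, {2}, {3}, {1,2}, {1,3}, ... (2 more)
Count: 8


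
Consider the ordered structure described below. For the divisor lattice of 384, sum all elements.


sigma(n) = sum of divisors.
Divisors of 384: [1, 2, 3, 4, 6, 8, 12, 16, 24, 32, 48, 64, 96, 128, 192, 384]
Sum = 1020


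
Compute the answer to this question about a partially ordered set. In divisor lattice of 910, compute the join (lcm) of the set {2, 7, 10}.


In a divisor lattice, join = lcm (least common multiple).
Compute lcm iteratively: start with first element, then lcm(current, next).
Elements: [2, 7, 10]
lcm(2,7) = 14
lcm(14,10) = 70
Final lcm = 70


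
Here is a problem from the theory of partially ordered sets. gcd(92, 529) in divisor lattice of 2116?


Meet=gcd.
gcd(92,529)=23


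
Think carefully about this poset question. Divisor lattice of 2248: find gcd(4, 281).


In a divisor lattice, meet = gcd (greatest common divisor).
By Euclidean algorithm or factoring: gcd(4,281) = 1


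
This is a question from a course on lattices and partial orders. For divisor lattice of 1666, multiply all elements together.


Divisors of 1666: [1, 2, 7, 14, 17, 34, 49, 98, 119, 238, 833, 1666]
Product = n^(d(n)/2) = 1666^(12/2)
Product = 21382081591229079616


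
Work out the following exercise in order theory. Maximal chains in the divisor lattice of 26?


A maximal chain goes from the minimum element to a maximal element via cover relations.
Counting all min-to-max paths in the cover graph.
Total maximal chains: 2


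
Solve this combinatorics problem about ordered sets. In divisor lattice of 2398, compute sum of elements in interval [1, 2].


Interval [1,2] in divisors of 2398: [1, 2]
Sum = 3


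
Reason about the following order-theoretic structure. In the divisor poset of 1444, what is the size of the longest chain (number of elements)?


A chain is a totally ordered subset; we count the number of elements in a maximum chain.
Compute, for each element x, the size of the longest chain ending at x:
  1: 1
  2: 2
  19: 2
  4: 3
  361: 3
  38: 3
  ...
A maximum chain: 1 < 2 < 4 < 76 < 1444
Number of elements in the longest chain: 5


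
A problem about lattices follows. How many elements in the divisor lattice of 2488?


Divisors of 2488: [1, 2, 4, 8, 311, 622, 1244, 2488]
Count: 8


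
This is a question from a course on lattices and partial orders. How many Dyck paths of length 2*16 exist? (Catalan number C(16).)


C(n) = C(2n, n) / (n+1).
C(32, 16) = 601080390
C(16) = 601080390 / 17 = 35357670


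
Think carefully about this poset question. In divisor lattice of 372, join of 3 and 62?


In a divisor lattice, join = lcm (least common multiple).
gcd(3,62) = 1
lcm(3,62) = 3*62/gcd = 186/1 = 186


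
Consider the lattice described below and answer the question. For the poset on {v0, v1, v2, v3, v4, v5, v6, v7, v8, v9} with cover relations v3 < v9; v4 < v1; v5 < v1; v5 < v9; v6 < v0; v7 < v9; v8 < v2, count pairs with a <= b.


The order relation is {(a,b) : a <= b}, reflexive so it includes (a,a).
Examples: (v0,v0), (v1,v1), (v2,v2), (v3,v3), (v3,v9), ...
Total ordered pairs: 17


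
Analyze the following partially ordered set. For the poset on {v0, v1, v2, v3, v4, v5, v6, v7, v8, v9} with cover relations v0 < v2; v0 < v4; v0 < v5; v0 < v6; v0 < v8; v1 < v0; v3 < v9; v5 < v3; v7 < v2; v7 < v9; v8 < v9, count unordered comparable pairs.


A comparable pair {a,b} has a < b or b < a in the order.
Count unordered pairs where one element is strictly below the other.
Examples: {v0,v1}, {v0,v2}, {v0,v3}, {v0,v4}, ...
Total comparable pairs: 21


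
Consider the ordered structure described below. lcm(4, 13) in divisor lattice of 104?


Join=lcm.
gcd(4,13)=1
lcm=52


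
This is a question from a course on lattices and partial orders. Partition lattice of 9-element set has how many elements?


B(n) = number of set partitions of an n-element set.
B(n) satisfies the recurrence: B(n+1) = sum_k C(n,k)*B(k).
B(9) = 21147


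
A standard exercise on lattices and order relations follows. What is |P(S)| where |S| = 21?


Power set = 2^n.
2^21 = 2097152


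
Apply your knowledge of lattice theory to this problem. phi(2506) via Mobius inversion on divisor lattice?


phi(n) = n * prod_{p|n} (1 - 1/p).
Prime divisors of 2506: [2, 7, 179]
phi(2506) = 2506 * (1 - 1/2) * (1 - 1/7) * (1 - 1/179)
phi(2506) = 1068


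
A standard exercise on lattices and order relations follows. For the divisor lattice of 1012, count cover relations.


A cover relation a -< b holds when a < b with no c strictly between.
Cover relations:
  1 -< 2
  1 -< 11
  1 -< 23
  2 -< 4
  2 -< 22
  2 -< 46
  4 -< 44
  4 -< 92
  ...12 more
Total: 20


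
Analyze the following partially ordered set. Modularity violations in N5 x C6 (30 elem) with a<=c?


Modular law: if a <= c then a v (b ^ c) = (a v b) ^ c.
Check all triples (a,b,c) with a <= c among 30 elements.
  e.g. a=(a,0), b=(c,0), c=(b,0): lhs=(a,0) != rhs=(b,0)
  e.g. a=(a,0), b=(c,1), c=(b,0): lhs=(a,0) != rhs=(b,0)
Total violating triples: 126


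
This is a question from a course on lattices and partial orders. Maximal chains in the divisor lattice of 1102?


A maximal chain goes from the minimum element to a maximal element via cover relations.
Counting all min-to-max paths in the cover graph.
Total maximal chains: 6


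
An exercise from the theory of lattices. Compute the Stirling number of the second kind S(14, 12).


S(n,k) = k*S(n-1,k) + S(n-1,k-1).
S(13,12) = 78, S(13,11) = 2431
S(14,12) = 12*78 + 2431 = 936 + 2431
S(14,12) = 3367


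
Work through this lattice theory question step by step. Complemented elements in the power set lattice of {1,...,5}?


An element a is complemented if some b has a meet b = bottom, a join b = top.
every subset A has complement S\A, so all elements are complemented.
Complemented elements: {}, {1}, {2}, {3}, {4}, {5}, ... (26 more)
Count: 32


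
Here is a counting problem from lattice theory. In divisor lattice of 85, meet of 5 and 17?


In a divisor lattice, meet = gcd (greatest common divisor).
By Euclidean algorithm or factoring: gcd(5,17) = 1


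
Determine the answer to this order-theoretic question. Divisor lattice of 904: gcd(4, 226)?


Meet=gcd.
gcd(4,226)=2


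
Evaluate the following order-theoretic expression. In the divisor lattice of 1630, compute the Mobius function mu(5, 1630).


In a divisor lattice, mu(a,b) = mu(b/a) where mu is the classical Mobius function.
b/a = 1630/5 = 326
Prime factorization of 326: primes [2, 163]
326 is squarefree with 2 prime factor(s), so mu(326) = (-1)^2 = 1


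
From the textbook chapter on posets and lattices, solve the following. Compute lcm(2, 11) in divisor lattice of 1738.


In a divisor lattice, join = lcm (least common multiple).
gcd(2,11) = 1
lcm(2,11) = 2*11/gcd = 22/1 = 22


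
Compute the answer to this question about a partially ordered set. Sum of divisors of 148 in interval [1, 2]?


Interval [1,2] in divisors of 148: [1, 2]
Sum = 3


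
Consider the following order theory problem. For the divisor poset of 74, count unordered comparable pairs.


A comparable pair {a,b} has a < b or b < a in the order.
Count unordered pairs where one element is strictly below the other.
Examples: {1,2}, {1,37}, {1,74}, {2,74}, ...
Total comparable pairs: 5


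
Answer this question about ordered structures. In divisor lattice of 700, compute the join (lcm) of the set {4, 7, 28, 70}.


In a divisor lattice, join = lcm (least common multiple).
Compute lcm iteratively: start with first element, then lcm(current, next).
Elements: [4, 7, 28, 70]
lcm(4,7) = 28
lcm(28,28) = 28
lcm(28,70) = 140
Final lcm = 140


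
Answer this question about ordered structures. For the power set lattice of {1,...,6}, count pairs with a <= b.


The order relation is {(a,b) : a <= b}, reflexive so it includes (a,a).
Examples: ({},{}), ({},{1,2}), ({},{1,2,3}), ({},{1,2,3,4}), ({},{1,2,3,4,5}), ...
Total ordered pairs: 729


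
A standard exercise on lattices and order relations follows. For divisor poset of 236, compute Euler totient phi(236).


phi(n) = n * prod_{p|n} (1 - 1/p).
Prime divisors of 236: [2, 59]
phi(236) = 236 * (1 - 1/2) * (1 - 1/59)
phi(236) = 116


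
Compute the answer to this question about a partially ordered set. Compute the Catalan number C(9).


C(n) = C(2n, n) / (n+1).
C(18, 9) = 48620
C(9) = 48620 / 10 = 4862


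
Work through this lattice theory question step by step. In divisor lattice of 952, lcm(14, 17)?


Join=lcm.
gcd(14,17)=1
lcm=238


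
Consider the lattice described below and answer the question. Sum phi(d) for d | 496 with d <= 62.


Divisors of 496 up to 62: [1, 2, 4, 8, 16, 31, 62]
phi values: [1, 1, 2, 4, 8, 30, 30]
Sum = 76


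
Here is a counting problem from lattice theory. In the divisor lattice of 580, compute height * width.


Height = length of longest chain minus 1; width = size of largest antichain.
A maximum chain: 1 | 29 | 145 | 290 | 580  (height 4).
A maximum antichain: {4, 10, 58, 145}  (width 4).
Product = 4 * 4 = 16


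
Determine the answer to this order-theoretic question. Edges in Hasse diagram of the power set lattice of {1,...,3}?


A cover relation a -< b holds when a < b with no c strictly between.
Cover relations:
  {} -< {1}
  {} -< {2}
  {} -< {3}
  {1} -< {1,2}
  {1} -< {1,3}
  {2} -< {1,2}
  {2} -< {2,3}
  {3} -< {1,3}
  ...4 more
Total: 12


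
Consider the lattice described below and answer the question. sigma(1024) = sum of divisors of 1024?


sigma(n) = sum of divisors.
Divisors of 1024: [1, 2, 4, 8, 16, 32, 64, 128, 256, 512, 1024]
Sum = 2047


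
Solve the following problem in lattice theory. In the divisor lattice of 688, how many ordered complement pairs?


Complement pair (a,b): a meet b = bottom, a join b = top.
Here: gcd(a,b)=1 and lcm(a,b)=688, i.e. a*b=688 with a,b coprime.
Pairs found: (1,688), (16,43), (43,16), (688,1)
Total ordered pairs: 4


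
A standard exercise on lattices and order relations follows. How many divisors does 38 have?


Divisors of 38: [1, 2, 19, 38]
Count: 4


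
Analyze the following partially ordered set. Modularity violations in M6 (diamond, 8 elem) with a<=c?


Modular law: if a <= c then a v (b ^ c) = (a v b) ^ c.
Check all triples (a,b,c) with a <= c among 8 elements.
This lattice is modular (diamonds M_m and their chain-products are modular).
Total violating triples: 0


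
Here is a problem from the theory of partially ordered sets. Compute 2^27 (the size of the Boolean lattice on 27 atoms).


Power set = 2^n.
2^27 = 134217728


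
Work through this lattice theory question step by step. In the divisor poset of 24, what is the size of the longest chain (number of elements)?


A chain is a totally ordered subset; we count the number of elements in a maximum chain.
Compute, for each element x, the size of the longest chain ending at x:
  1: 1
  2: 2
  3: 2
  4: 3
  6: 3
  8: 4
  ...
A maximum chain: 1 < 2 < 4 < 8 < 24
Number of elements in the longest chain: 5
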